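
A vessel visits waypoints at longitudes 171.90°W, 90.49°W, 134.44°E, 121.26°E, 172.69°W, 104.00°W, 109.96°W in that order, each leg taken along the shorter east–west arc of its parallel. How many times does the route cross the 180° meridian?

2

Leg 1: -171.90° → -90.49°, shortest Δλ = 81.41° (east) — does not cross 180°.
Leg 2: -90.49° → +134.44°, shortest Δλ = -135.07° (west) — crosses 180°.
Leg 3: +134.44° → +121.26°, shortest Δλ = -13.18° (west) — does not cross 180°.
Leg 4: +121.26° → -172.69°, shortest Δλ = 66.05° (east) — crosses 180°.
Leg 5: -172.69° → -104.00°, shortest Δλ = 68.69° (east) — does not cross 180°.
Leg 6: -104.00° → -109.96°, shortest Δλ = -5.96° (west) — does not cross 180°.
Total crossings: 2.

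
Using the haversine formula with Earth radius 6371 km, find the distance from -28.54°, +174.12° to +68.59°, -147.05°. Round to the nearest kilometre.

Δλ = -147.05 − 174.12 = -321.17°; wrapped into (−180°, 180°]: 38.83°.
Δφ = 68.59 − -28.54 = 97.13°.
a = sin²(Δφ/2) + cos φ₁ · cos φ₂ · sin²(Δλ/2) = 0.597494.
c = 2·atan2(√a, √(1−a)) = 1.76704 rad → d = 6371·c ≈ 11257.82 km.

11258 km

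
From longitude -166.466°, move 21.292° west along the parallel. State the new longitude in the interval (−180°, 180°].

+172.242°

Start at -166.466°; shift −21.292° → -187.758°.
-187.758° lies outside (−180°, 180°]; add 360° → +172.242°.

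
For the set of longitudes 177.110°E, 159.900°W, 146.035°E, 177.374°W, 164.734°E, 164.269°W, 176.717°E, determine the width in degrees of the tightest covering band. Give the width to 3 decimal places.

54.065°

Sort the longitudes: -177.374°, -164.269°, -159.900°, +146.035°, +164.734°, +176.717°, +177.110°.
Eastward gaps between consecutive values (wrapping around): 13.105°, 4.369°, 305.935°, 18.699°, 11.983°, 0.393°, 5.516°.
Largest gap = 305.935° ⇒ minimal covering band is its complement: 360° − 305.935° = 54.065°.
Band runs from +146.035° eastward to -159.900°, crossing the antimeridian.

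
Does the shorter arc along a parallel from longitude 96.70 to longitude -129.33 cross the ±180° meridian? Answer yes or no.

Yes

Naïve |-129.33 − 96.70| = 226.03° > 180°, so the shorter arc goes the other way round — across 180°.
Signed shortest Δλ = ((-129.33 − 96.70 + 180) mod 360) − 180 = 133.97°.
Going east by 133.97° from +96.70° passes through 180° before reaching -129.33°.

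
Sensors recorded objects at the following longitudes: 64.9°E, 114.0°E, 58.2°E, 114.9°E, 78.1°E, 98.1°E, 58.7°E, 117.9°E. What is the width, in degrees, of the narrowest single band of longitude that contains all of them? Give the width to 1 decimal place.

Sort the longitudes: +58.2°, +58.7°, +64.9°, +78.1°, +98.1°, +114.0°, +114.9°, +117.9°.
Eastward gaps between consecutive values (wrapping around): 0.5°, 6.2°, 13.2°, 20.0°, 15.9°, 0.9°, 3.0°, 300.3°.
Largest gap = 300.3° ⇒ minimal covering band is its complement: 360° − 300.3° = 59.7°.
Band runs from +58.2° eastward to +117.9°.

59.7°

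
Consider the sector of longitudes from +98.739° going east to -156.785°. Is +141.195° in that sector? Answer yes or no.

Yes

Band width going east from +98.739° to -156.785°: ((-156.785 − 98.739) mod 360) = 104.476°.
Offset of +141.195° east of the west edge: ((141.195 − 98.739) mod 360) = 42.456°.
42.456° ≤ 104.476° ⇒ inside.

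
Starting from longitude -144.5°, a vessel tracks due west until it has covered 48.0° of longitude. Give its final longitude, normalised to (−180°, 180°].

Start at -144.5°; shift −48.0° → -192.5°.
-192.5° lies outside (−180°, 180°]; add 360° → +167.5°.

+167.5°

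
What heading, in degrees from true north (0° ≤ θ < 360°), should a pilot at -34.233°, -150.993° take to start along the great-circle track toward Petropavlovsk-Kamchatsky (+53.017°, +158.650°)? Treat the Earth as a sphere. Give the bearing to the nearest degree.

Δλ = 158.650 − -150.993 = 309.643°; wrapped into (−180°, 180°]: -50.357°.
θ = atan2( sin Δλ · cos φ₂ , cos φ₁ · sin φ₂ − sin φ₁ · cos φ₂ · cos Δλ )
  = atan2(-0.46324, 0.87634) = -27.861° → normalised to [0°, 360°): 332.139°.

332°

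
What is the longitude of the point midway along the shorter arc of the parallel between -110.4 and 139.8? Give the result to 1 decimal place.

-165.3°

Signed shortest Δλ from -110.4° to +139.8° is -109.8°.
Midpoint longitude = -110.4° + (-109.8°)/2 = -110.4° − 54.9° = -165.3°.
(The naïve average (-110.4 + +139.8)/2 = 14.7° is on the wrong side of the globe.)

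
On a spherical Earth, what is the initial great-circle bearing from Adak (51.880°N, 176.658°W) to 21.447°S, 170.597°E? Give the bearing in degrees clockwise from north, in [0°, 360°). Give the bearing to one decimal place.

192.3°

Δλ = 170.597 − -176.658 = 347.255°; wrapped into (−180°, 180°]: -12.745°.
θ = atan2( sin Δλ · cos φ₂ , cos φ₁ · sin φ₂ − sin φ₁ · cos φ₂ · cos Δλ )
  = atan2(-0.20534, -0.93992) = -167.677° → normalised to [0°, 360°): 192.323°.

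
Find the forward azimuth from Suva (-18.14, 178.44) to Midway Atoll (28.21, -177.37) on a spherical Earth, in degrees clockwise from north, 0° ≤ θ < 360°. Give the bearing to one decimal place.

Δλ = -177.37 − 178.44 = -355.81°; wrapped into (−180°, 180°]: 4.19°.
θ = atan2( sin Δλ · cos φ₂ , cos φ₁ · sin φ₂ − sin φ₁ · cos φ₂ · cos Δλ )
  = atan2(0.06439, 0.72284) = 5.090° → normalised to [0°, 360°): 5.090°.

5.1°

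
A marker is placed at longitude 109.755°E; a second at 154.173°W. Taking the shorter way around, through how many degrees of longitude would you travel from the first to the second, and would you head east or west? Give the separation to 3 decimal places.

96.072° east

Raw difference: -154.173 − 109.755 = -263.928°.
Normalise into (−180°, 180°]: -263.928° + 360° = 96.072°.
Positive ⇒ the second point lies to the east; separation 96.072°.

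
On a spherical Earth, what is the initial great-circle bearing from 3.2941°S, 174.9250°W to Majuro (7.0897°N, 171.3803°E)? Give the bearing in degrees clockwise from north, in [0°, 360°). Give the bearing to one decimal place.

Δλ = 171.3803 − -174.9250 = 346.3053°; wrapped into (−180°, 180°]: -13.6947°.
θ = atan2( sin Δλ · cos φ₂ , cos φ₁ · sin φ₂ − sin φ₁ · cos φ₂ · cos Δλ )
  = atan2(-0.23494, 0.17862) = -52.755° → normalised to [0°, 360°): 307.245°.

307.2°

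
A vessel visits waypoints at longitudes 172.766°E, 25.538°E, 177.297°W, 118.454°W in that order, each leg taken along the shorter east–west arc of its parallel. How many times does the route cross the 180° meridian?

1

Leg 1: +172.766° → +25.538°, shortest Δλ = -147.228° (west) — does not cross 180°.
Leg 2: +25.538° → -177.297°, shortest Δλ = 157.165° (east) — crosses 180°.
Leg 3: -177.297° → -118.454°, shortest Δλ = 58.843° (east) — does not cross 180°.
Total crossings: 1.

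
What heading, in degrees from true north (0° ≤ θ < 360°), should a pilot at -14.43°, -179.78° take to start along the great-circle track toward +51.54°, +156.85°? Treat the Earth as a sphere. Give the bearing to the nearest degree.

Δλ = 156.85 − -179.78 = 336.63°; wrapped into (−180°, 180°]: -23.37°.
θ = atan2( sin Δλ · cos φ₂ , cos φ₁ · sin φ₂ − sin φ₁ · cos φ₂ · cos Δλ )
  = atan2(-0.24671, 0.90062) = -15.320° → normalised to [0°, 360°): 344.680°.

345°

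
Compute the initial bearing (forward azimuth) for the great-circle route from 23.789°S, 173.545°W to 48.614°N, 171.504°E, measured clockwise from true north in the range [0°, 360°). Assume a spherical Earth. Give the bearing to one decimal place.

Δλ = 171.504 − -173.545 = 345.049°; wrapped into (−180°, 180°]: -14.951°.
θ = atan2( sin Δλ · cos φ₂ , cos φ₁ · sin φ₂ − sin φ₁ · cos φ₂ · cos Δλ )
  = atan2(-0.17057, 0.94418) = -10.240° → normalised to [0°, 360°): 349.760°.

349.8°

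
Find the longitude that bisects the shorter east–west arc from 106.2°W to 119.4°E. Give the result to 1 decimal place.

173.4°W

Signed shortest Δλ from -106.2° to +119.4° is -134.4°.
Midpoint longitude = -106.2° + (-134.4°)/2 = -106.2° − 67.2° = -173.4°.
(The naïve average (-106.2 + +119.4)/2 = 6.6° is on the wrong side of the globe.)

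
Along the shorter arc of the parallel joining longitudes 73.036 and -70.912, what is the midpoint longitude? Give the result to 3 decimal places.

+1.062°

Signed shortest Δλ from +73.036° to -70.912° is -143.948°.
Midpoint longitude = +73.036° + (-143.948°)/2 = +73.036° − 71.974° = +1.062°.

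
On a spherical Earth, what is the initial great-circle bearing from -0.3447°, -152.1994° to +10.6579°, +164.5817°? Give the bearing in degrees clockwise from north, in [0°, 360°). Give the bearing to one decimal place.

285.7°

Δλ = 164.5817 − -152.1994 = 316.7811°; wrapped into (−180°, 180°]: -43.2189°.
θ = atan2( sin Δλ · cos φ₂ , cos φ₁ · sin φ₂ − sin φ₁ · cos φ₂ · cos Δλ )
  = atan2(-0.67297, 0.18925) = -74.293° → normalised to [0°, 360°): 285.707°.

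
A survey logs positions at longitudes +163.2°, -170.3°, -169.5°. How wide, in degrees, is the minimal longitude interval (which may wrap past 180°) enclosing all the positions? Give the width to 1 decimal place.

Sort the longitudes: -170.3°, -169.5°, +163.2°.
Eastward gaps between consecutive values (wrapping around): 0.8°, 332.7°, 26.5°.
Largest gap = 332.7° ⇒ minimal covering band is its complement: 360° − 332.7° = 27.3°.
Band runs from +163.2° eastward to -169.5°, crossing the antimeridian.

27.3°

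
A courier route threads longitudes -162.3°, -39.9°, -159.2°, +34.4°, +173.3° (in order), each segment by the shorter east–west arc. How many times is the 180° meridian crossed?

1

Leg 1: -162.3° → -39.9°, shortest Δλ = 122.4° (east) — does not cross 180°.
Leg 2: -39.9° → -159.2°, shortest Δλ = -119.3° (west) — does not cross 180°.
Leg 3: -159.2° → +34.4°, shortest Δλ = -166.4° (west) — crosses 180°.
Leg 4: +34.4° → +173.3°, shortest Δλ = 138.9° (east) — does not cross 180°.
Total crossings: 1.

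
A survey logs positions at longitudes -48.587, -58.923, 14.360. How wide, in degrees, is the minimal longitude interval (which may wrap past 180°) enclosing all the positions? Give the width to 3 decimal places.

Sort the longitudes: -58.923°, -48.587°, +14.360°.
Eastward gaps between consecutive values (wrapping around): 10.336°, 62.947°, 286.717°.
Largest gap = 286.717° ⇒ minimal covering band is its complement: 360° − 286.717° = 73.283°.
Band runs from -58.923° eastward to +14.360°.

73.283°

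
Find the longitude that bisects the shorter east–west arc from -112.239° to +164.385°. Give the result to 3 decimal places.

Signed shortest Δλ from -112.239° to +164.385° is -83.376°.
Midpoint longitude = -112.239° + (-83.376°)/2 = -112.239° − 41.688° = -153.927°.
(The naïve average (-112.239 + +164.385)/2 = 26.073° is on the wrong side of the globe.)

-153.927°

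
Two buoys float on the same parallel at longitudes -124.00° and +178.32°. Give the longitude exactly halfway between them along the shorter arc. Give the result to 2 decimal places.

-152.84°

Signed shortest Δλ from -124.00° to +178.32° is -57.68°.
Midpoint longitude = -124.00° + (-57.68°)/2 = -124.00° − 28.84° = -152.84°.
(The naïve average (-124.00 + +178.32)/2 = 27.16° is on the wrong side of the globe.)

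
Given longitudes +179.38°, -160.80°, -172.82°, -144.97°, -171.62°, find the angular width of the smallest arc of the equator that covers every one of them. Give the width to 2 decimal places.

35.65°

Sort the longitudes: -172.82°, -171.62°, -160.80°, -144.97°, +179.38°.
Eastward gaps between consecutive values (wrapping around): 1.20°, 10.82°, 15.83°, 324.35°, 7.80°.
Largest gap = 324.35° ⇒ minimal covering band is its complement: 360° − 324.35° = 35.65°.
Band runs from +179.38° eastward to -144.97°, crossing the antimeridian.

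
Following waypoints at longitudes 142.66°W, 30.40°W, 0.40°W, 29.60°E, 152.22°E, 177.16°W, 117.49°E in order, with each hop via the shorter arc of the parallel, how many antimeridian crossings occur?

2

Leg 1: -142.66° → -30.40°, shortest Δλ = 112.26° (east) — does not cross 180°.
Leg 2: -30.40° → -0.40°, shortest Δλ = 30.0° (east) — does not cross 180°.
Leg 3: -0.40° → +29.60°, shortest Δλ = 30.0° (east) — does not cross 180°.
Leg 4: +29.60° → +152.22°, shortest Δλ = 122.62° (east) — does not cross 180°.
Leg 5: +152.22° → -177.16°, shortest Δλ = 30.62° (east) — crosses 180°.
Leg 6: -177.16° → +117.49°, shortest Δλ = -65.35° (west) — crosses 180°.
Total crossings: 2.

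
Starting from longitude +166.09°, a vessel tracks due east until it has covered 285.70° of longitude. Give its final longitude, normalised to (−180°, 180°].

+91.79°

Start at +166.09°; shift +285.70° → +451.79°.
+451.79° lies outside (−180°, 180°]; subtract 360° → +91.79°.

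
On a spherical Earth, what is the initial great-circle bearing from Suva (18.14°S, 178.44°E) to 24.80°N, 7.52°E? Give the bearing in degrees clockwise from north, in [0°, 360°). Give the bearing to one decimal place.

309.8°

Δλ = 7.52 − 178.44 = -170.92°.
θ = atan2( sin Δλ · cos φ₂ , cos φ₁ · sin φ₂ − sin φ₁ · cos φ₂ · cos Δλ )
  = atan2(-0.14326, 0.11952) = -50.162° → normalised to [0°, 360°): 309.838°.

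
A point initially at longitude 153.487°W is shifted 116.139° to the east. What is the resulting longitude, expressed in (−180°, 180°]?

37.348°W

Start at -153.487°; shift +116.139° → -37.348°.
-37.348° already lies in (−180°, 180°].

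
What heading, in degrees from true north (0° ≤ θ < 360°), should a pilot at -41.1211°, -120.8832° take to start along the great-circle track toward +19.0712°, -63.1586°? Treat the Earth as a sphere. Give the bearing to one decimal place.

54.1°

Δλ = -63.1586 − -120.8832 = 57.7246°.
θ = atan2( sin Δλ · cos φ₂ , cos φ₁ · sin φ₂ − sin φ₁ · cos φ₂ · cos Δλ )
  = atan2(0.79908, 0.57805) = 54.119° → normalised to [0°, 360°): 54.119°.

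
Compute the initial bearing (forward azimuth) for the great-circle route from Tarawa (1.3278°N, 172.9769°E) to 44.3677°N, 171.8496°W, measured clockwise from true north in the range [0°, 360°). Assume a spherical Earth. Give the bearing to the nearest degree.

Δλ = -171.8496 − 172.9769 = -344.8265°; wrapped into (−180°, 180°]: 15.1735°.
θ = atan2( sin Δλ · cos φ₂ , cos φ₁ · sin φ₂ − sin φ₁ · cos φ₂ · cos Δλ )
  = atan2(0.18711, 0.68309) = 15.319° → normalised to [0°, 360°): 15.319°.

15°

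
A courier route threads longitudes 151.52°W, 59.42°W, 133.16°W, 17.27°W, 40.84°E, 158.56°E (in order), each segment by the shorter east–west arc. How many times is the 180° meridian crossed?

Leg 1: -151.52° → -59.42°, shortest Δλ = 92.1° (east) — does not cross 180°.
Leg 2: -59.42° → -133.16°, shortest Δλ = -73.74° (west) — does not cross 180°.
Leg 3: -133.16° → -17.27°, shortest Δλ = 115.89° (east) — does not cross 180°.
Leg 4: -17.27° → +40.84°, shortest Δλ = 58.11° (east) — does not cross 180°.
Leg 5: +40.84° → +158.56°, shortest Δλ = 117.72° (east) — does not cross 180°.
Total crossings: 0.

0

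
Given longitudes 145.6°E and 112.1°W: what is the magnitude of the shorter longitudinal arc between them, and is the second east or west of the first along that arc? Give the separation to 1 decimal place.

Raw difference: -112.1 − 145.6 = -257.7°.
Normalise into (−180°, 180°]: -257.7° + 360° = 102.3°.
Positive ⇒ the second point lies to the east; separation 102.3°.

102.3° east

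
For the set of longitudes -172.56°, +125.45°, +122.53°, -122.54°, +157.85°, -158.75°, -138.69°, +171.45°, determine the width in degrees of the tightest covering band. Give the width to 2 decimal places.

Sort the longitudes: -172.56°, -158.75°, -138.69°, -122.54°, +122.53°, +125.45°, +157.85°, +171.45°.
Eastward gaps between consecutive values (wrapping around): 13.81°, 20.06°, 16.15°, 245.07°, 2.92°, 32.40°, 13.60°, 15.99°.
Largest gap = 245.07° ⇒ minimal covering band is its complement: 360° − 245.07° = 114.93°.
Band runs from +122.53° eastward to -122.54°, crossing the antimeridian.

114.93°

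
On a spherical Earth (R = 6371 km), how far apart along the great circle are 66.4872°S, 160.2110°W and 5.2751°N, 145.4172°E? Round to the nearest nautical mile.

Δλ = 145.4172 − -160.2110 = 305.6282°; wrapped into (−180°, 180°]: -54.3718°.
Δφ = 5.2751 − -66.4872 = 71.7623°.
a = sin²(Δφ/2) + cos φ₁ · cos φ₂ · sin²(Δλ/2) = 0.426444.
c = 2·atan2(√a, √(1−a)) = 1.42315 rad → d = 6371·c ≈ 9066.88 km ≈ 4895.73 nmi.

4896 nmi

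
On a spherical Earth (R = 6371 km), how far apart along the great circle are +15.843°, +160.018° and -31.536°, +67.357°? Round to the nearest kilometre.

11166 km

Δλ = 67.357 − 160.018 = -92.661°.
Δφ = -31.536 − 15.843 = -47.379°.
a = sin²(Δφ/2) + cos φ₁ · cos φ₂ · sin²(Δλ/2) = 0.590428.
c = 2·atan2(√a, √(1−a)) = 1.75265 rad → d = 6371·c ≈ 11166.15 km.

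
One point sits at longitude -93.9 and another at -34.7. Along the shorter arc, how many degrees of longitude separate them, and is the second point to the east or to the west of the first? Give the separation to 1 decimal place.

59.2° east

Raw difference: -34.7 − -93.9 = 59.2°.
Normalise into (−180°, 180°]: 59.2° stays 59.2°.
Positive ⇒ the second point lies to the east; separation 59.2°.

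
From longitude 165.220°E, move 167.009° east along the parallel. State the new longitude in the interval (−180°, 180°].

Start at +165.220°; shift +167.009° → +332.229°.
+332.229° lies outside (−180°, 180°]; subtract 360° → -27.771°.

27.771°W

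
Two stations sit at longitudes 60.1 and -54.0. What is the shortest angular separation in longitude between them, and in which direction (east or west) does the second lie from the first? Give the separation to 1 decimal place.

Raw difference: -54.0 − 60.1 = -114.1°.
Normalise into (−180°, 180°]: -114.1° stays -114.1°.
Negative ⇒ the second point lies to the west; separation 114.1°.

114.1° west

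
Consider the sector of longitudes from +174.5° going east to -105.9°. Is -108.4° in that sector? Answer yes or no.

Band width going east from +174.5° to -105.9°: ((-105.9 − 174.5) mod 360) = 79.6°.
Offset of -108.4° east of the west edge: ((-108.4 − 174.5) mod 360) = 77.1°.
77.1° ≤ 79.6° ⇒ inside.

Yes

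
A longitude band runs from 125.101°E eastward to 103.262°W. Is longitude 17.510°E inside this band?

Band width going east from +125.101° to -103.262°: ((-103.262 − 125.101) mod 360) = 131.637°.
Offset of +17.510° east of the west edge: ((17.510 − 125.101) mod 360) = 252.409°.
252.409° > 131.637° ⇒ outside.

No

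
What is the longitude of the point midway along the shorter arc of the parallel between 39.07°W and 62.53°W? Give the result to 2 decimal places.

Signed shortest Δλ from -39.07° to -62.53° is -23.46°.
Midpoint longitude = -39.07° + (-23.46°)/2 = -39.07° − 11.73° = -50.80°.

50.80°W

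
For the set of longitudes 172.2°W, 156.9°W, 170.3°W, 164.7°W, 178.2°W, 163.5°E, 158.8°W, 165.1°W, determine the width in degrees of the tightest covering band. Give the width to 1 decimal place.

39.6°

Sort the longitudes: -178.2°, -172.2°, -170.3°, -165.1°, -164.7°, -158.8°, -156.9°, +163.5°.
Eastward gaps between consecutive values (wrapping around): 6.0°, 1.9°, 5.2°, 0.4°, 5.9°, 1.9°, 320.4°, 18.3°.
Largest gap = 320.4° ⇒ minimal covering band is its complement: 360° − 320.4° = 39.6°.
Band runs from +163.5° eastward to -156.9°, crossing the antimeridian.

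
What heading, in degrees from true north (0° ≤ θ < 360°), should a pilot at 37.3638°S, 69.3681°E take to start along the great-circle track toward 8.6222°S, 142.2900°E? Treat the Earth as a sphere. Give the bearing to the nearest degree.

87°

Δλ = 142.2900 − 69.3681 = 72.9219°.
θ = atan2( sin Δλ · cos φ₂ , cos φ₁ · sin φ₂ − sin φ₁ · cos φ₂ · cos Δλ )
  = atan2(0.94510, 0.05705) = 86.545° → normalised to [0°, 360°): 86.545°.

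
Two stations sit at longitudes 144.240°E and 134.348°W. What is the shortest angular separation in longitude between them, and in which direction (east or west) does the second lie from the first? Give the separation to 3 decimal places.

Raw difference: -134.348 − 144.240 = -278.588°.
Normalise into (−180°, 180°]: -278.588° + 360° = 81.412°.
Positive ⇒ the second point lies to the east; separation 81.412°.

81.412° east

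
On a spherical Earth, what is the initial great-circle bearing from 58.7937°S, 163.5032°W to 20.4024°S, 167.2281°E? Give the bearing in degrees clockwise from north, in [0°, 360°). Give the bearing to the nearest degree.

319°

Δλ = 167.2281 − -163.5032 = 330.7313°; wrapped into (−180°, 180°]: -29.2687°.
θ = atan2( sin Δλ · cos φ₂ , cos φ₁ · sin φ₂ − sin φ₁ · cos φ₂ · cos Δλ )
  = atan2(-0.45824, 0.51869) = -41.459° → normalised to [0°, 360°): 318.541°.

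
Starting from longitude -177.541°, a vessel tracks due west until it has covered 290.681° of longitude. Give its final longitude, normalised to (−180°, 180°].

-108.222°

Start at -177.541°; shift −290.681° → -468.222°.
-468.222° lies outside (−180°, 180°]; add 360° → -108.222°.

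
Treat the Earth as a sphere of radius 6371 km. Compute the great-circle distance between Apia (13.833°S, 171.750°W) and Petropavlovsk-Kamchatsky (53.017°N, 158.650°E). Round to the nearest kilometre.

Δλ = 158.650 − -171.750 = 330.400°; wrapped into (−180°, 180°]: -29.600°.
Δφ = 53.017 − -13.833 = 66.850°.
a = sin²(Δφ/2) + cos φ₁ · cos φ₂ · sin²(Δλ/2) = 0.341546.
c = 2·atan2(√a, √(1−a)) = 1.24833 rad → d = 6371·c ≈ 7953.10 km.

7953 km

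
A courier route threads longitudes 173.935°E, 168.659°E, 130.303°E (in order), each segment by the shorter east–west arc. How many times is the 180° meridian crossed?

0

Leg 1: +173.935° → +168.659°, shortest Δλ = -5.276° (west) — does not cross 180°.
Leg 2: +168.659° → +130.303°, shortest Δλ = -38.356° (west) — does not cross 180°.
Total crossings: 0.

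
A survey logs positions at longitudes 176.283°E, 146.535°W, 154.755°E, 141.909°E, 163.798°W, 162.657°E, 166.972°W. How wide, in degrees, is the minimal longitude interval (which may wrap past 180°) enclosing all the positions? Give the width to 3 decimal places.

71.556°

Sort the longitudes: -166.972°, -163.798°, -146.535°, +141.909°, +154.755°, +162.657°, +176.283°.
Eastward gaps between consecutive values (wrapping around): 3.174°, 17.263°, 288.444°, 12.846°, 7.902°, 13.626°, 16.745°.
Largest gap = 288.444° ⇒ minimal covering band is its complement: 360° − 288.444° = 71.556°.
Band runs from +141.909° eastward to -146.535°, crossing the antimeridian.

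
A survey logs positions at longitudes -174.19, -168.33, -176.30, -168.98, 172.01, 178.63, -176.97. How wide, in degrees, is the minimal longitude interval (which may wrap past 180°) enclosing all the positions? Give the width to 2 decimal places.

19.66°

Sort the longitudes: -176.97°, -176.30°, -174.19°, -168.98°, -168.33°, +172.01°, +178.63°.
Eastward gaps between consecutive values (wrapping around): 0.67°, 2.11°, 5.21°, 0.65°, 340.34°, 6.62°, 4.40°.
Largest gap = 340.34° ⇒ minimal covering band is its complement: 360° − 340.34° = 19.66°.
Band runs from +172.01° eastward to -168.33°, crossing the antimeridian.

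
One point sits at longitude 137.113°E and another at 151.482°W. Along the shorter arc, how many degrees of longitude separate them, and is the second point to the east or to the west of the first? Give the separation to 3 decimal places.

Raw difference: -151.482 − 137.113 = -288.595°.
Normalise into (−180°, 180°]: -288.595° + 360° = 71.405°.
Positive ⇒ the second point lies to the east; separation 71.405°.

71.405° east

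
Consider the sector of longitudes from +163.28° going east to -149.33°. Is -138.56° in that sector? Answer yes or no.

Band width going east from +163.28° to -149.33°: ((-149.33 − 163.28) mod 360) = 47.39°.
Offset of -138.56° east of the west edge: ((-138.56 − 163.28) mod 360) = 58.16°.
58.16° > 47.39° ⇒ outside.

No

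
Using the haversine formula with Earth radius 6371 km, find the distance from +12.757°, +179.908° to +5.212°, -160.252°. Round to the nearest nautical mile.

1260 nmi

Δλ = -160.252 − 179.908 = -340.160°; wrapped into (−180°, 180°]: 19.840°.
Δφ = 5.212 − 12.757 = -7.545°.
a = sin²(Δφ/2) + cos φ₁ · cos φ₂ · sin²(Δλ/2) = 0.033155.
c = 2·atan2(√a, √(1−a)) = 0.36621 rad → d = 6371·c ≈ 2333.13 km ≈ 1259.79 nmi.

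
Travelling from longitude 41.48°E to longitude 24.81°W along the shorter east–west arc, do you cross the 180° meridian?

Signed shortest Δλ = ((-24.81 − 41.48 + 180) mod 360) − 180 = -66.29°.
Going west by 66.29° from +41.48° reaches -24.81° without touching 180°.

No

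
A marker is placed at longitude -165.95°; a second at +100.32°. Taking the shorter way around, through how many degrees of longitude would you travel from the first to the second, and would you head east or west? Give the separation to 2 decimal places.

Raw difference: 100.32 − -165.95 = 266.27°.
Normalise into (−180°, 180°]: 266.27° − 360° = -93.73°.
Negative ⇒ the second point lies to the west; separation 93.73°.

93.73° west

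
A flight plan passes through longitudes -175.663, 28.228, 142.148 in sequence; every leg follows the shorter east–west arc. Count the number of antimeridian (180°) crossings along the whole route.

Leg 1: -175.663° → +28.228°, shortest Δλ = -156.109° (west) — crosses 180°.
Leg 2: +28.228° → +142.148°, shortest Δλ = 113.92° (east) — does not cross 180°.
Total crossings: 1.

1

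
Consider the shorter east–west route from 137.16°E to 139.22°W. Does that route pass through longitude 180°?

Naïve |-139.22 − 137.16| = 276.38° > 180°, so the shorter arc goes the other way round — across 180°.
Signed shortest Δλ = ((-139.22 − 137.16 + 180) mod 360) − 180 = 83.62°.
Going east by 83.62° from +137.16° passes through 180° before reaching -139.22°.

Yes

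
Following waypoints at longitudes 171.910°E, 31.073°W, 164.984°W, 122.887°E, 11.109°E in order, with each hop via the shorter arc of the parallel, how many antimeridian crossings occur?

Leg 1: +171.910° → -31.073°, shortest Δλ = 157.017° (east) — crosses 180°.
Leg 2: -31.073° → -164.984°, shortest Δλ = -133.911° (west) — does not cross 180°.
Leg 3: -164.984° → +122.887°, shortest Δλ = -72.129° (west) — crosses 180°.
Leg 4: +122.887° → +11.109°, shortest Δλ = -111.778° (west) — does not cross 180°.
Total crossings: 2.

2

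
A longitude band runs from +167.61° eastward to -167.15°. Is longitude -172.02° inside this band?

Yes

Band width going east from +167.61° to -167.15°: ((-167.15 − 167.61) mod 360) = 25.24°.
Offset of -172.02° east of the west edge: ((-172.02 − 167.61) mod 360) = 20.37°.
20.37° ≤ 25.24° ⇒ inside.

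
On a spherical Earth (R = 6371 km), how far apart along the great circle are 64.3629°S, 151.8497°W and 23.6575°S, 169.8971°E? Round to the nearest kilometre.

Δλ = 169.8971 − -151.8497 = 321.7468°; wrapped into (−180°, 180°]: -38.2532°.
Δφ = -23.6575 − -64.3629 = 40.7054°.
a = sin²(Δφ/2) + cos φ₁ · cos φ₂ · sin²(Δλ/2) = 0.163511.
c = 2·atan2(√a, √(1−a)) = 0.83257 rad → d = 6371·c ≈ 5304.29 km.

5304 km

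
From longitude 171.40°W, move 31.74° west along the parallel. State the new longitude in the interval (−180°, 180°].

Start at -171.40°; shift −31.74° → -203.14°.
-203.14° lies outside (−180°, 180°]; add 360° → +156.86°.

156.86°E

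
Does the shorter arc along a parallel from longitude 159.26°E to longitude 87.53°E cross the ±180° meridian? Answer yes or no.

No

Signed shortest Δλ = ((87.53 − 159.26 + 180) mod 360) − 180 = -71.73°.
Going west by 71.73° from +159.26° reaches +87.53° without touching 180°.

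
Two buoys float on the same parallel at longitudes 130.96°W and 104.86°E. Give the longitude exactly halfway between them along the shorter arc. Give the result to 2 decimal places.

Signed shortest Δλ from -130.96° to +104.86° is -124.18°.
Midpoint longitude = -130.96° + (-124.18°)/2 = -130.96° − 62.09° = -193.05°.
Normalise into (−180°, 180°]: +166.95°.
(The naïve average (-130.96 + +104.86)/2 = -13.05° is on the wrong side of the globe.)

166.95°E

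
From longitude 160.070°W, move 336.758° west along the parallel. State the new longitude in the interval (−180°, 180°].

136.828°W

Start at -160.070°; shift −336.758° → -496.828°.
-496.828° lies outside (−180°, 180°]; add 360° → -136.828°.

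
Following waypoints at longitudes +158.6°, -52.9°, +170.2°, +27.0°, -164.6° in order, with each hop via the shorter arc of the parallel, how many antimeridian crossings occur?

Leg 1: +158.6° → -52.9°, shortest Δλ = 148.5° (east) — crosses 180°.
Leg 2: -52.9° → +170.2°, shortest Δλ = -136.9° (west) — crosses 180°.
Leg 3: +170.2° → +27.0°, shortest Δλ = -143.2° (west) — does not cross 180°.
Leg 4: +27.0° → -164.6°, shortest Δλ = 168.4° (east) — crosses 180°.
Total crossings: 3.

3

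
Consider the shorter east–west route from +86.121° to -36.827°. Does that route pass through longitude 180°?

No

Signed shortest Δλ = ((-36.827 − 86.121 + 180) mod 360) − 180 = -122.948°.
Going west by 122.948° from +86.121° reaches -36.827° without touching 180°.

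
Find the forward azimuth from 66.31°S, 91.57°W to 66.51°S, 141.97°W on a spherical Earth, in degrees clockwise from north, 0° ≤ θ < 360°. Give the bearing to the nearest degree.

246°

Δλ = -141.97 − -91.57 = -50.40°.
θ = atan2( sin Δλ · cos φ₂ , cos φ₁ · sin φ₂ − sin φ₁ · cos φ₂ · cos Δλ )
  = atan2(-0.30712, -0.13583) = -113.859° → normalised to [0°, 360°): 246.141°.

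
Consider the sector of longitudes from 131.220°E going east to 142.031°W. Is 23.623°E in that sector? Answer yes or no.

No

Band width going east from +131.220° to -142.031°: ((-142.031 − 131.220) mod 360) = 86.749°.
Offset of +23.623° east of the west edge: ((23.623 − 131.220) mod 360) = 252.403°.
252.403° > 86.749° ⇒ outside.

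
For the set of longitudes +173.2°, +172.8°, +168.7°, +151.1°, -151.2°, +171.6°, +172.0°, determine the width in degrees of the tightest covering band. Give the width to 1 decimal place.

Sort the longitudes: -151.2°, +151.1°, +168.7°, +171.6°, +172.0°, +172.8°, +173.2°.
Eastward gaps between consecutive values (wrapping around): 302.3°, 17.6°, 2.9°, 0.4°, 0.8°, 0.4°, 35.6°.
Largest gap = 302.3° ⇒ minimal covering band is its complement: 360° − 302.3° = 57.7°.
Band runs from +151.1° eastward to -151.2°, crossing the antimeridian.

57.7°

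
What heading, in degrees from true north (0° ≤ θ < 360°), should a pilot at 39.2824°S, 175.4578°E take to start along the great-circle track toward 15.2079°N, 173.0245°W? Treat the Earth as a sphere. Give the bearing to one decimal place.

13.5°

Δλ = -173.0245 − 175.4578 = -348.4823°; wrapped into (−180°, 180°]: 11.5177°.
θ = atan2( sin Δλ · cos φ₂ , cos φ₁ · sin φ₂ − sin φ₁ · cos φ₂ · cos Δλ )
  = atan2(0.19268, 0.80171) = 13.514° → normalised to [0°, 360°): 13.514°.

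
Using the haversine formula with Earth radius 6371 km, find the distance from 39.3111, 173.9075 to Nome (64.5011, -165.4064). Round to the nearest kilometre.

3107 km

Δλ = -165.4064 − 173.9075 = -339.3139°; wrapped into (−180°, 180°]: 20.6861°.
Δφ = 64.5011 − 39.3111 = 25.1900°.
a = sin²(Δφ/2) + cos φ₁ · cos φ₂ · sin²(Δλ/2) = 0.058286.
c = 2·atan2(√a, √(1−a)) = 0.48767 rad → d = 6371·c ≈ 3106.94 km.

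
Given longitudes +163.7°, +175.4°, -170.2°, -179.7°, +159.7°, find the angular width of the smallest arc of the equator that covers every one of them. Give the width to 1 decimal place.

30.1°

Sort the longitudes: -179.7°, -170.2°, +159.7°, +163.7°, +175.4°.
Eastward gaps between consecutive values (wrapping around): 9.5°, 329.9°, 4.0°, 11.7°, 4.9°.
Largest gap = 329.9° ⇒ minimal covering band is its complement: 360° − 329.9° = 30.1°.
Band runs from +159.7° eastward to -170.2°, crossing the antimeridian.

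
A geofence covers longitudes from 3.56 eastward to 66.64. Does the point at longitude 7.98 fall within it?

Yes

Band width going east from +3.56° to +66.64°: ((66.64 − 3.56) mod 360) = 63.08°.
Offset of +7.98° east of the west edge: ((7.98 − 3.56) mod 360) = 4.42°.
4.42° ≤ 63.08° ⇒ inside.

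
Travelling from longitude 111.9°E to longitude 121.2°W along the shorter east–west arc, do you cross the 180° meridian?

Yes

Naïve |-121.2 − 111.9| = 233.1° > 180°, so the shorter arc goes the other way round — across 180°.
Signed shortest Δλ = ((-121.2 − 111.9 + 180) mod 360) − 180 = 126.9°.
Going east by 126.9° from +111.9° passes through 180° before reaching -121.2°.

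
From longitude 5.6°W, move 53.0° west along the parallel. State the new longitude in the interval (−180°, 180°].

Start at -5.6°; shift −53.0° → -58.6°.
-58.6° already lies in (−180°, 180°].

58.6°W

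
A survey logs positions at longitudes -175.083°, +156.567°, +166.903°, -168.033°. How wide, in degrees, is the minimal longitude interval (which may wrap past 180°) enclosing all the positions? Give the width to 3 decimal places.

35.400°

Sort the longitudes: -175.083°, -168.033°, +156.567°, +166.903°.
Eastward gaps between consecutive values (wrapping around): 7.050°, 324.600°, 10.336°, 18.014°.
Largest gap = 324.600° ⇒ minimal covering band is its complement: 360° − 324.600° = 35.400°.
Band runs from +156.567° eastward to -168.033°, crossing the antimeridian.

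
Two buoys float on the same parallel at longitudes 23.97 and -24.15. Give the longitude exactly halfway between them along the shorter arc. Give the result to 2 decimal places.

-0.09°

Signed shortest Δλ from +23.97° to -24.15° is -48.12°.
Midpoint longitude = +23.97° + (-48.12°)/2 = +23.97° − 24.06° = -0.09°.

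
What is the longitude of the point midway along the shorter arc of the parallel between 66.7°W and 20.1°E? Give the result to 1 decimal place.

Signed shortest Δλ from -66.7° to +20.1° is +86.8°.
Midpoint longitude = -66.7° + (+86.8°)/2 = -66.7° + 43.4° = -23.3°.

23.3°W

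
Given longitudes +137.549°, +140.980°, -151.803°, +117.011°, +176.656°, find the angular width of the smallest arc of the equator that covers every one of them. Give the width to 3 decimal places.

91.186°

Sort the longitudes: -151.803°, +117.011°, +137.549°, +140.980°, +176.656°.
Eastward gaps between consecutive values (wrapping around): 268.814°, 20.538°, 3.431°, 35.676°, 31.541°.
Largest gap = 268.814° ⇒ minimal covering band is its complement: 360° − 268.814° = 91.186°.
Band runs from +117.011° eastward to -151.803°, crossing the antimeridian.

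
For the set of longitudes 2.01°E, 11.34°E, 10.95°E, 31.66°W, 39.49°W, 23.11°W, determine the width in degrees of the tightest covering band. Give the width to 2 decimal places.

50.83°

Sort the longitudes: -39.49°, -31.66°, -23.11°, +2.01°, +10.95°, +11.34°.
Eastward gaps between consecutive values (wrapping around): 7.83°, 8.55°, 25.12°, 8.94°, 0.39°, 309.17°.
Largest gap = 309.17° ⇒ minimal covering band is its complement: 360° − 309.17° = 50.83°.
Band runs from -39.49° eastward to +11.34°.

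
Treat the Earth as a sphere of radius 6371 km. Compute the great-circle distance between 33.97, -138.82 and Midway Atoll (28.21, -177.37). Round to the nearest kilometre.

Δλ = -177.37 − -138.82 = -38.55°.
Δφ = 28.21 − 33.97 = -5.76°.
a = sin²(Δφ/2) + cos φ₁ · cos φ₂ · sin²(Δλ/2) = 0.082161.
c = 2·atan2(√a, √(1−a)) = 0.58143 rad → d = 6371·c ≈ 3704.28 km.

3704 km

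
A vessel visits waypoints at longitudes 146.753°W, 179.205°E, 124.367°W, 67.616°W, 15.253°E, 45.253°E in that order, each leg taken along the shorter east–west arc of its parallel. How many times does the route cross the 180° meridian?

Leg 1: -146.753° → +179.205°, shortest Δλ = -34.042° (west) — crosses 180°.
Leg 2: +179.205° → -124.367°, shortest Δλ = 56.428° (east) — crosses 180°.
Leg 3: -124.367° → -67.616°, shortest Δλ = 56.751° (east) — does not cross 180°.
Leg 4: -67.616° → +15.253°, shortest Δλ = 82.869° (east) — does not cross 180°.
Leg 5: +15.253° → +45.253°, shortest Δλ = 30.0° (east) — does not cross 180°.
Total crossings: 2.

2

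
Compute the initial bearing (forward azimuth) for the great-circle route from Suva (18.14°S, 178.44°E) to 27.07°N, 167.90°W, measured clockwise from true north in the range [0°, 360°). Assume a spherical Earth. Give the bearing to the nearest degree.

Δλ = -167.90 − 178.44 = -346.34°; wrapped into (−180°, 180°]: 13.66°.
θ = atan2( sin Δλ · cos φ₂ , cos φ₁ · sin φ₂ − sin φ₁ · cos φ₂ · cos Δλ )
  = atan2(0.21029, 0.70185) = 16.679° → normalised to [0°, 360°): 16.679°.

17°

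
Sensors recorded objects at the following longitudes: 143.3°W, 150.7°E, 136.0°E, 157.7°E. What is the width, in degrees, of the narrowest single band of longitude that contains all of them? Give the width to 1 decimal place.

Sort the longitudes: -143.3°, +136.0°, +150.7°, +157.7°.
Eastward gaps between consecutive values (wrapping around): 279.3°, 14.7°, 7.0°, 59.0°.
Largest gap = 279.3° ⇒ minimal covering band is its complement: 360° − 279.3° = 80.7°.
Band runs from +136.0° eastward to -143.3°, crossing the antimeridian.

80.7°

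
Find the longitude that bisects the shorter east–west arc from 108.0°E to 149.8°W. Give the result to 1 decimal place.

Signed shortest Δλ from +108.0° to -149.8° is +102.2°.
Midpoint longitude = +108.0° + (+102.2°)/2 = +108.0° + 51.1° = +159.1°.
(The naïve average (+108.0 + -149.8)/2 = -20.9° is on the wrong side of the globe.)

159.1°E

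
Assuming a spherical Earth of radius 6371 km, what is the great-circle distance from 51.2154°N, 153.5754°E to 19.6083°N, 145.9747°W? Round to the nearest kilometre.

Δλ = -145.9747 − 153.5754 = -299.5501°; wrapped into (−180°, 180°]: 60.4499°.
Δφ = 19.6083 − 51.2154 = -31.6071°.
a = sin²(Δφ/2) + cos φ₁ · cos φ₂ · sin²(Δλ/2) = 0.223697.
c = 2·atan2(√a, √(1−a)) = 0.98531 rad → d = 6371·c ≈ 6277.40 km.

6277 km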